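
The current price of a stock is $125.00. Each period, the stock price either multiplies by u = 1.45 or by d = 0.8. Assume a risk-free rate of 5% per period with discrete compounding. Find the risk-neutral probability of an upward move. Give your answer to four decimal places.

p = 0.3846

Risk-neutral probability p = (1 + 0.05 − 0.8)/(1.45 − 0.8) = 0.2500/0.6500 = 0.3846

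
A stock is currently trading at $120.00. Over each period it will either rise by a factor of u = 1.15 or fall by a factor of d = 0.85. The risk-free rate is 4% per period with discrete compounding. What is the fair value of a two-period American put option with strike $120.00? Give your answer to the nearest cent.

Risk-neutral probability p = (1 + 0.04 − 0.85)/(1.15 − 0.85) = 0.1900/0.3000 = 0.6333
Terminal stock prices: S_uu = 158.7, S_ud = 117.3, S_dd = 86.7
Terminal payoffs (K − S): max(-38.7, 0) = 0, max(2.7, 0) = 2.7, max(33.3, 0) = 33.3
Node u (S = 138): continuation = 1/1.04·[0.6333·0.0000 + 0.3667·2.7000] = 0.9519; exercise value = 0.0000 ≤ continuation, so V_u = 0.9519
Node d (S = 102): continuation = 1/1.04·[0.6333·2.7000 + 0.3667·33.3000] = 13.3846; exercise value = 18.0000 > continuation, so V_d = 18.0000 (exercise)
Node 0 (S = 120): continuation = 1/1.04·[0.6333·0.9519 + 0.3667·18.0000] = 6.9259; exercise value = 0.0000 ≤ continuation, so V_0 = 6.9259

$6.93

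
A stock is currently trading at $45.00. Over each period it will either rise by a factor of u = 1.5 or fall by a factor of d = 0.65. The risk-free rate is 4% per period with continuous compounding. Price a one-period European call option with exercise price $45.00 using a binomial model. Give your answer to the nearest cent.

$9.94

Risk-neutral probability p = (e^0.04 − 0.65)/(1.5 − 0.65) = 0.3908/0.8500 = 0.4598
Terminal stock prices: S_u = 67.5, S_d = 29.25
Terminal payoffs (S − K): max(22.5, 0) = 22.5, max(-15.75, 0) = 0
Node 0 (S = 45): V_0 = e^(−0.04)·[0.4598·22.5000 + 0.5402·0.0000] = 9.9394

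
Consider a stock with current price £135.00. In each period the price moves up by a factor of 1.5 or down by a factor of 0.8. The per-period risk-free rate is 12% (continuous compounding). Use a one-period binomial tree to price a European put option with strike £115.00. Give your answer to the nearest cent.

Risk-neutral probability p = (e^0.12 − 0.8)/(1.5 − 0.8) = 0.3275/0.7000 = 0.4679
Terminal stock prices: S_u = 202.5, S_d = 108
Terminal payoffs (K − S): max(-87.5, 0) = 0, max(7, 0) = 7
Node 0 (S = 135): V_0 = e^(−0.12)·[0.4679·0.0000 + 0.5321·7.0000] = 3.3038

£3.30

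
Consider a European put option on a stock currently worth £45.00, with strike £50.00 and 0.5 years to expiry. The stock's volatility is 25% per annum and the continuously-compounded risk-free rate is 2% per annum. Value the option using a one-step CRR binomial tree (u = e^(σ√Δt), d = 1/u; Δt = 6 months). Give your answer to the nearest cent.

CRR parameters: u = e^(σ√Δt) = e^(0.25·√0.5) = 1.1934, d = 1/u = 0.8380
Per-period rate: rΔt = 0.02·0.5 = 0.01, so R = e^0.01 = 1.0101
Risk-neutral probability p = (e^0.01 − 0.8380)/(1.1934 − 0.8380) = 0.1721/0.3554 = 0.4842
Terminal stock prices: S_u = 53.7, S_d = 37.71
Terminal payoffs (K − S): max(-3.701, 0) = 0, max(12.29, 0) = 12.29
Node 0 (S = 45): V_0 = e^(−0.01)·[0.4842·0.0000 + 0.5158·12.2915] = 6.2769

£6.28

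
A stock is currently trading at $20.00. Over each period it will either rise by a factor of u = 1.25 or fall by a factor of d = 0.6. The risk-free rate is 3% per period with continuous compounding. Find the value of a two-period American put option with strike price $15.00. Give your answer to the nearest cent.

Risk-neutral probability p = (e^0.03 − 0.6)/(1.25 − 0.6) = 0.4305/0.6500 = 0.6622
Terminal stock prices: S_uu = 31.25, S_ud = 15, S_dd = 7.2
Terminal payoffs (K − S): max(-16.25, 0) = 0, max(0, 0) = 0, max(7.8, 0) = 7.8
Node u (S = 25): continuation = e^(−0.03)·[0.6622·0.0000 + 0.3378·0.0000] = 0.0000; exercise value = 0.0000 ≤ continuation, so V_u = 0.0000
Node d (S = 12): continuation = e^(−0.03)·[0.6622·0.0000 + 0.3378·7.8000] = 2.5567; exercise value = 3.0000 > continuation, so V_d = 3.0000 (exercise)
Node 0 (S = 20): continuation = e^(−0.03)·[0.6622·0.0000 + 0.3378·3.0000] = 0.9833; exercise value = 0.0000 ≤ continuation, so V_0 = 0.9833

$0.98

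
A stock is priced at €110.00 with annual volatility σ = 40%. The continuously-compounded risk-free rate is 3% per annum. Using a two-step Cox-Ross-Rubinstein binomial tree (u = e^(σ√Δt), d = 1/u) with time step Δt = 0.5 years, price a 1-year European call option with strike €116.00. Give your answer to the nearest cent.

€15.68

CRR parameters: u = e^(σ√Δt) = e^(0.4·√0.5) = 1.3269, d = 1/u = 0.7536
Per-period rate: rΔt = 0.03·0.5 = 0.015, so R = e^0.015 = 1.0151
Risk-neutral probability p = (e^0.015 − 0.7536)/(1.3269 − 0.7536) = 0.2615/0.5733 = 0.4561
Terminal stock prices: S_uu = 193.7, S_ud = 110, S_dd = 62.48
Terminal payoffs (S − K): max(77.67, 0) = 77.67, max(-6, 0) = 0, max(-53.52, 0) = 0
Node u (S = 146): V_u = e^(−0.015)·[0.4561·77.6720 + 0.5439·0.0000] = 34.9003
Node d (S = 82.9): V_d = e^(−0.015)·[0.4561·0.0000 + 0.5439·0.0000] = 0.0000
Node 0 (S = 110): V_0 = e^(−0.015)·[0.4561·34.9003 + 0.5439·0.0000] = 15.6817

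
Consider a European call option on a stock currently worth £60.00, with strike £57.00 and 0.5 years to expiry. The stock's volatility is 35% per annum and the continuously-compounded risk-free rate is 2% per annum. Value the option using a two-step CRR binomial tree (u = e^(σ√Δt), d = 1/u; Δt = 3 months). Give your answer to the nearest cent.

£7.65

CRR parameters: u = e^(σ√Δt) = e^(0.35·√0.25) = 1.1912, d = 1/u = 0.8395
Per-period rate: rΔt = 0.02·0.25 = 0.005, so R = e^0.005 = 1.0050
Risk-neutral probability p = (e^0.005 − 0.8395)/(1.1912 − 0.8395) = 0.1656/0.3518 = 0.4706
Terminal stock prices: S_uu = 85.14, S_ud = 60, S_dd = 42.28
Terminal payoffs (S − K): max(28.14, 0) = 28.14, max(3, 0) = 3, max(-14.72, 0) = 0
Node u (S = 71.47): V_u = e^(−0.005)·[0.4706·28.1441 + 0.5294·3.0000] = 14.7591
Node d (S = 50.37): V_d = e^(−0.005)·[0.4706·3.0000 + 0.5294·0.0000] = 1.4048
Node 0 (S = 60): V_0 = e^(−0.005)·[0.4706·14.7591 + 0.5294·1.4048] = 7.6511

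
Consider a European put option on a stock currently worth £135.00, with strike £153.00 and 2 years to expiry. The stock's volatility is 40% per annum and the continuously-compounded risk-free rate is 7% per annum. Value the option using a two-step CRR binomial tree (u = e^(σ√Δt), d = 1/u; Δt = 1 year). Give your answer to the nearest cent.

CRR parameters: u = e^(σ√Δt) = e^(0.4·√1) = 1.4918, d = 1/u = 0.6703
Per-period rate: rΔt = 0.07·1 = 0.07, so R = e^0.07 = 1.0725
Risk-neutral probability p = (e^0.07 − 0.6703)/(1.4918 − 0.6703) = 0.4022/0.8215 = 0.4896
Terminal stock prices: S_uu = 300.4, S_ud = 135, S_dd = 60.66
Terminal payoffs (K − S): max(-147.4, 0) = 0, max(18, 0) = 18, max(92.34, 0) = 92.34
Node u (S = 201.4): V_u = e^(−0.07)·[0.4896·0.0000 + 0.5104·18.0000] = 8.5665
Node d (S = 90.49): V_d = e^(−0.07)·[0.4896·18.0000 + 0.5104·92.3406] = 52.1630
Node 0 (S = 135): V_0 = e^(−0.07)·[0.4896·8.5665 + 0.5104·52.1630] = 28.7357

£28.74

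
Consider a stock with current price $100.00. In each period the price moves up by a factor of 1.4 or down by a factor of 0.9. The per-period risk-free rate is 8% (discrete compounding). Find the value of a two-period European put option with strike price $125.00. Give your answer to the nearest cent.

$15.45

Risk-neutral probability p = (1 + 0.08 − 0.9)/(1.4 − 0.9) = 0.1800/0.5000 = 0.3600
Terminal stock prices: S_uu = 196, S_ud = 126, S_dd = 81
Terminal payoffs (K − S): max(-71, 0) = 0, max(-1, 0) = 0, max(44, 0) = 44
Node u (S = 140): V_u = 1/1.08·[0.3600·0.0000 + 0.6400·0.0000] = 0.0000
Node d (S = 90): V_d = 1/1.08·[0.3600·0.0000 + 0.6400·44.0000] = 26.0741
Node 0 (S = 100): V_0 = 1/1.08·[0.3600·0.0000 + 0.6400·26.0741] = 15.4513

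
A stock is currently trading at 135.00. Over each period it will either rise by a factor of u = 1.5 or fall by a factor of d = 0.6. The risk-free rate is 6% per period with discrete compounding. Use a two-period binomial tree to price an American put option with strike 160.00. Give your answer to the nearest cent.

Risk-neutral probability p = (1 + 0.06 − 0.6)/(1.5 − 0.6) = 0.4600/0.9000 = 0.5111
Terminal stock prices: S_uu = 303.8, S_ud = 121.5, S_dd = 48.6
Terminal payoffs (K − S): max(-143.8, 0) = 0, max(38.5, 0) = 38.5, max(111.4, 0) = 111.4
Node u (S = 202.5): continuation = 1/1.06·[0.5111·0.0000 + 0.4889·38.5000] = 17.7568; exercise value = 0.0000 ≤ continuation, so V_u = 17.7568
Node d (S = 81): continuation = 1/1.06·[0.5111·38.5000 + 0.4889·111.4000] = 69.9434; exercise value = 79.0000 > continuation, so V_d = 79.0000 (exercise)
Node 0 (S = 135): continuation = 1/1.06·[0.5111·17.7568 + 0.4889·79.0000] = 44.9980; exercise value = 25.0000 ≤ continuation, so V_0 = 44.9980

45.00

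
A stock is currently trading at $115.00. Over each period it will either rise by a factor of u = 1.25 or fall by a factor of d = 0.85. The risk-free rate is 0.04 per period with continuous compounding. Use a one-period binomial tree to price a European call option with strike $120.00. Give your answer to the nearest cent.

$10.89

Risk-neutral probability p = (e^0.04 − 0.85)/(1.25 − 0.85) = 0.1908/0.4000 = 0.4770
Terminal stock prices: S_u = 143.8, S_d = 97.75
Terminal payoffs (S − K): max(23.75, 0) = 23.75, max(-22.25, 0) = 0
Node 0 (S = 115): V_0 = e^(−0.04)·[0.4770·23.7500 + 0.5230·0.0000] = 10.8852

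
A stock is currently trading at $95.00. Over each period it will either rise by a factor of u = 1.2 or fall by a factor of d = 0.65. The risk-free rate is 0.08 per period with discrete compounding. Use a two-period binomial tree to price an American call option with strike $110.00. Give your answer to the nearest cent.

Risk-neutral probability p = (1 + 0.08 − 0.65)/(1.2 − 0.65) = 0.4300/0.5500 = 0.7818
Terminal stock prices: S_uu = 136.8, S_ud = 74.1, S_dd = 40.14
Terminal payoffs (S − K): max(26.8, 0) = 26.8, max(-35.9, 0) = 0, max(-69.86, 0) = 0
Node u (S = 114): continuation = 1/1.08·[0.7818·26.8000 + 0.2182·0.0000] = 19.4007; exercise value = 4.0000 ≤ continuation, so V_u = 19.4007
Node d (S = 61.75): continuation = 1/1.08·[0.7818·0.0000 + 0.2182·0.0000] = 0.0000; exercise value = 0.0000 ≤ continuation, so V_d = 0.0000
Node 0 (S = 95): continuation = 1/1.08·[0.7818·19.4007 + 0.2182·0.0000] = 14.0443; exercise value = 0.0000 ≤ continuation, so V_0 = 14.0443

$14.04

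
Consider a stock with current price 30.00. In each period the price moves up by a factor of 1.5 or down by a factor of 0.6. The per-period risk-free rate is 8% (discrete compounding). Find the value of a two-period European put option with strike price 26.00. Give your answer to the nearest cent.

2.84

Risk-neutral probability p = (1 + 0.08 − 0.6)/(1.5 − 0.6) = 0.4800/0.9000 = 0.5333
Terminal stock prices: S_uu = 67.5, S_ud = 27, S_dd = 10.8
Terminal payoffs (K − S): max(-41.5, 0) = 0, max(-1, 0) = 0, max(15.2, 0) = 15.2
Node u (S = 45): V_u = 1/1.08·[0.5333·0.0000 + 0.4667·0.0000] = 0.0000
Node d (S = 18): V_d = 1/1.08·[0.5333·0.0000 + 0.4667·15.2000] = 6.5679
Node 0 (S = 30): V_0 = 1/1.08·[0.5333·0.0000 + 0.4667·6.5679] = 2.8380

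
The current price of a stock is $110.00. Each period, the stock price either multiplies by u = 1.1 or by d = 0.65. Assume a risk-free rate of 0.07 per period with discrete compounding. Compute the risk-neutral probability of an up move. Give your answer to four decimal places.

Risk-neutral probability p = (1 + 0.07 − 0.65)/(1.1 − 0.65) = 0.4200/0.4500 = 0.9333

p = 0.9333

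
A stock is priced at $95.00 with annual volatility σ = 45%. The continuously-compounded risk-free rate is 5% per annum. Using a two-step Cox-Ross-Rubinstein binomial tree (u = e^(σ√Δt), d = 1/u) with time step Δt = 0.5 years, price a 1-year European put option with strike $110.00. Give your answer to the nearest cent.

$23.64

CRR parameters: u = e^(σ√Δt) = e^(0.45·√0.5) = 1.3746, d = 1/u = 0.7275
Per-period rate: rΔt = 0.05·0.5 = 0.025, so R = e^0.025 = 1.0253
Risk-neutral probability p = (e^0.025 − 0.7275)/(1.3746 − 0.7275) = 0.2979/0.6472 = 0.4602
Terminal stock prices: S_uu = 179.5, S_ud = 95, S_dd = 50.27
Terminal payoffs (K − S): max(-69.52, 0) = 0, max(15, 0) = 15, max(59.73, 0) = 59.73
Node u (S = 130.6): V_u = e^(−0.025)·[0.4602·0.0000 + 0.5398·15.0000] = 7.8966
Node d (S = 69.11): V_d = e^(−0.025)·[0.4602·15.0000 + 0.5398·59.7264] = 38.1755
Node 0 (S = 95): V_0 = e^(−0.025)·[0.4602·7.8966 + 0.5398·38.1755] = 23.6418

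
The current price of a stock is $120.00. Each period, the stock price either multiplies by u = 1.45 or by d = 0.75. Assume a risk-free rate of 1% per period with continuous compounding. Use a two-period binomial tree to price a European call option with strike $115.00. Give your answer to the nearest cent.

$25.67

Risk-neutral probability p = (e^0.01 − 0.75)/(1.45 − 0.75) = 0.2601/0.7000 = 0.3715
Terminal stock prices: S_uu = 252.3, S_ud = 130.5, S_dd = 67.5
Terminal payoffs (S − K): max(137.3, 0) = 137.3, max(15.5, 0) = 15.5, max(-47.5, 0) = 0
Node u (S = 174): V_u = e^(−0.01)·[0.3715·137.3000 + 0.6285·15.5000] = 60.1443
Node d (S = 90): V_d = e^(−0.01)·[0.3715·15.5000 + 0.6285·0.0000] = 5.7010
Node 0 (S = 120): V_0 = e^(−0.01)·[0.3715·60.1443 + 0.6285·5.7010] = 25.6687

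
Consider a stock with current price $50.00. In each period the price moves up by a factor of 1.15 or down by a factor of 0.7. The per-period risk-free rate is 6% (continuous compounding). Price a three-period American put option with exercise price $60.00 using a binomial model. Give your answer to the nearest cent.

$10.00

Risk-neutral probability p = (e^0.06 − 0.7)/(1.15 − 0.7) = 0.3618/0.4500 = 0.8041
Terminal stock prices: S_uuu = 76.04, S_uud = 46.29, S_udd = 28.17, S_ddd = 17.15
Terminal payoffs (K − S): max(-16.04, 0) = 0, max(13.71, 0) = 13.71, max(31.83, 0) = 31.83, max(42.85, 0) = 42.85
Node uu (S = 66.12): continuation = e^(−0.06)·[0.8041·0.0000 + 0.1959·13.7125] = 2.5301; exercise value = 0.0000 ≤ continuation, so V_uu = 2.5301
Node ud (S = 40.25): continuation = e^(−0.06)·[0.8041·13.7125 + 0.1959·31.8250] = 16.2559; exercise value = 19.7500 > continuation, so V_ud = 19.7500 (exercise)
Node dd (S = 24.5): continuation = e^(−0.06)·[0.8041·31.8250 + 0.1959·42.8500] = 32.0059; exercise value = 35.5000 > continuation, so V_dd = 35.5000 (exercise)
Node u (S = 57.5): continuation = e^(−0.06)·[0.8041·2.5301 + 0.1959·19.7500] = 5.5600; exercise value = 2.5000 ≤ continuation, so V_u = 5.5600
Node d (S = 35): continuation = e^(−0.06)·[0.8041·19.7500 + 0.1959·35.5000] = 21.5059; exercise value = 25.0000 > continuation, so V_d = 25.0000 (exercise)
Node 0 (S = 50): continuation = e^(−0.06)·[0.8041·5.5600 + 0.1959·25.0000] = 8.8231; exercise value = 10.0000 > continuation, so V_0 = 10.0000 (exercise)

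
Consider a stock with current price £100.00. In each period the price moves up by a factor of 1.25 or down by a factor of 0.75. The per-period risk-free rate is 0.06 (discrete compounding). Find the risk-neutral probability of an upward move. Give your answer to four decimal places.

p = 0.6200

Risk-neutral probability p = (1 + 0.06 − 0.75)/(1.25 − 0.75) = 0.3100/0.5000 = 0.6200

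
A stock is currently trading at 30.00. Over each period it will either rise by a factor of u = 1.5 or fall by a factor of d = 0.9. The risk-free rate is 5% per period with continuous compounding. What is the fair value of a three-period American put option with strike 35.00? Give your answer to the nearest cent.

Risk-neutral probability p = (e^0.05 − 0.9)/(1.5 − 0.9) = 0.1513/0.6000 = 0.2521
Terminal stock prices: S_uuu = 101.2, S_uud = 60.75, S_udd = 36.45, S_ddd = 21.87
Terminal payoffs (K − S): max(-66.25, 0) = 0, max(-25.75, 0) = 0, max(-1.45, 0) = 0, max(13.13, 0) = 13.13
Node uu (S = 67.5): continuation = e^(−0.05)·[0.2521·0.0000 + 0.7479·0.0000] = 0.0000; exercise value = 0.0000 ≤ continuation, so V_uu = 0.0000
Node ud (S = 40.5): continuation = e^(−0.05)·[0.2521·0.0000 + 0.7479·0.0000] = 0.0000; exercise value = 0.0000 ≤ continuation, so V_ud = 0.0000
Node dd (S = 24.3): continuation = e^(−0.05)·[0.2521·0.0000 + 0.7479·13.1300] = 9.3408; exercise value = 10.7000 > continuation, so V_dd = 10.7000 (exercise)
Node u (S = 45): continuation = e^(−0.05)·[0.2521·0.0000 + 0.7479·0.0000] = 0.0000; exercise value = 0.0000 ≤ continuation, so V_u = 0.0000
Node d (S = 27): continuation = e^(−0.05)·[0.2521·0.0000 + 0.7479·10.7000] = 7.6121; exercise value = 8.0000 > continuation, so V_d = 8.0000 (exercise)
Node 0 (S = 30): continuation = e^(−0.05)·[0.2521·0.0000 + 0.7479·8.0000] = 5.6913; exercise value = 5.0000 ≤ continuation, so V_0 = 5.6913

5.69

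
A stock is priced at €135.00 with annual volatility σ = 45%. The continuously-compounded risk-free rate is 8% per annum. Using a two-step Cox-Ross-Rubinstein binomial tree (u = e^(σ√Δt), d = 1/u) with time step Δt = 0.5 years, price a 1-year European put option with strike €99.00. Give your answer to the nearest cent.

CRR parameters: u = e^(σ√Δt) = e^(0.45·√0.5) = 1.3746, d = 1/u = 0.7275
Per-period rate: rΔt = 0.08·0.5 = 0.04, so R = e^0.04 = 1.0408
Risk-neutral probability p = (e^0.04 − 0.7275)/(1.3746 − 0.7275) = 0.3134/0.6472 = 0.4842
Terminal stock prices: S_uu = 255.1, S_ud = 135, S_dd = 71.44
Terminal payoffs (K − S): max(-156.1, 0) = 0, max(-36, 0) = 0, max(27.56, 0) = 27.56
Node u (S = 185.6): V_u = e^(−0.04)·[0.4842·0.0000 + 0.5158·0.0000] = 0.0000
Node d (S = 98.21): V_d = e^(−0.04)·[0.4842·0.0000 + 0.5158·27.5585] = 13.6580
Node 0 (S = 135): V_0 = e^(−0.04)·[0.4842·0.0000 + 0.5158·13.6580] = 6.7689

€6.77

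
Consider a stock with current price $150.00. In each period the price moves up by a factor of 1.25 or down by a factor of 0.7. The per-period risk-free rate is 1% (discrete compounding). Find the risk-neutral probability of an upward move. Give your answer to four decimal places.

p = 0.5636

Risk-neutral probability p = (1 + 0.01 − 0.7)/(1.25 − 0.7) = 0.3100/0.5500 = 0.5636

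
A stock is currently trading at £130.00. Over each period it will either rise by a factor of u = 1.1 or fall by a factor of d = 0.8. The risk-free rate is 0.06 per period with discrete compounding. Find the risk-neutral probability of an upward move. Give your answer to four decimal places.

p = 0.8667

Risk-neutral probability p = (1 + 0.06 − 0.8)/(1.1 − 0.8) = 0.2600/0.3000 = 0.8667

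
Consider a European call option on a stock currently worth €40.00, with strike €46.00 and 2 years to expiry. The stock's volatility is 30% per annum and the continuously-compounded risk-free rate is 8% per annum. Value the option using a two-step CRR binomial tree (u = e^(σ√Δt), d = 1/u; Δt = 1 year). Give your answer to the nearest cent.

€7.24

CRR parameters: u = e^(σ√Δt) = e^(0.3·√1) = 1.3499, d = 1/u = 0.7408
Per-period rate: rΔt = 0.08·1 = 0.08, so R = e^0.08 = 1.0833
Risk-neutral probability p = (e^0.08 − 0.7408)/(1.3499 − 0.7408) = 0.3425/0.6090 = 0.5623
Terminal stock prices: S_uu = 72.88, S_ud = 40, S_dd = 21.95
Terminal payoffs (S − K): max(26.88, 0) = 26.88, max(-6, 0) = 0, max(-24.05, 0) = 0
Node u (S = 53.99): V_u = e^(−0.08)·[0.5623·26.8848 + 0.4377·0.0000] = 13.9552
Node d (S = 29.63): V_d = e^(−0.08)·[0.5623·0.0000 + 0.4377·0.0000] = 0.0000
Node 0 (S = 40): V_0 = e^(−0.08)·[0.5623·13.9552 + 0.4377·0.0000] = 7.2438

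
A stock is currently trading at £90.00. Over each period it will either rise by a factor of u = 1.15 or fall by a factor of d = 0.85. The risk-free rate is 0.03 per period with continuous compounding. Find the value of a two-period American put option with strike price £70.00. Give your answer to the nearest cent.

Risk-neutral probability p = (e^0.03 − 0.85)/(1.15 − 0.85) = 0.1805/0.3000 = 0.6015
Terminal stock prices: S_uu = 119, S_ud = 87.97, S_dd = 65.02
Terminal payoffs (K − S): max(-49.02, 0) = 0, max(-17.97, 0) = 0, max(4.975, 0) = 4.975
Node u (S = 103.5): continuation = e^(−0.03)·[0.6015·0.0000 + 0.3985·0.0000] = 0.0000; exercise value = 0.0000 ≤ continuation, so V_u = 0.0000
Node d (S = 76.5): continuation = e^(−0.03)·[0.6015·0.0000 + 0.3985·4.9750] = 1.9239; exercise value = 0.0000 ≤ continuation, so V_d = 1.9239
Node 0 (S = 90): continuation = e^(−0.03)·[0.6015·0.0000 + 0.3985·1.9239] = 0.7440; exercise value = 0.0000 ≤ continuation, so V_0 = 0.7440

£0.74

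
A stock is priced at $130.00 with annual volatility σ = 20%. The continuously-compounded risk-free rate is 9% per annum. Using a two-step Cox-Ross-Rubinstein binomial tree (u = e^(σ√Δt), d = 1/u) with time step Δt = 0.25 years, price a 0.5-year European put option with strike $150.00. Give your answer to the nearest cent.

CRR parameters: u = e^(σ√Δt) = e^(0.2·√0.25) = 1.1052, d = 1/u = 0.9048
Per-period rate: rΔt = 0.09·0.25 = 0.0225, so R = e^0.0225 = 1.0228
Risk-neutral probability p = (e^0.0225 − 0.9048)/(1.1052 − 0.9048) = 0.1179/0.2003 = 0.5886
Terminal stock prices: S_uu = 158.8, S_ud = 130, S_dd = 106.4
Terminal payoffs (K − S): max(-8.782, 0) = 0, max(20, 0) = 20, max(43.57, 0) = 43.57
Node u (S = 143.7): V_u = e^(−0.0225)·[0.5886·0.0000 + 0.4114·20.0000] = 8.0448
Node d (S = 117.6): V_d = e^(−0.0225)·[0.5886·20.0000 + 0.4114·43.5650] = 29.0338
Node 0 (S = 130): V_0 = e^(−0.0225)·[0.5886·8.0448 + 0.4114·29.0338] = 16.3085

$16.31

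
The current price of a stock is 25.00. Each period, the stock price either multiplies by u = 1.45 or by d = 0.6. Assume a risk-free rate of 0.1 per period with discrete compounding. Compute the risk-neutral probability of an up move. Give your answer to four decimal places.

p = 0.5882

Risk-neutral probability p = (1 + 0.1 − 0.6)/(1.45 − 0.6) = 0.5000/0.8500 = 0.5882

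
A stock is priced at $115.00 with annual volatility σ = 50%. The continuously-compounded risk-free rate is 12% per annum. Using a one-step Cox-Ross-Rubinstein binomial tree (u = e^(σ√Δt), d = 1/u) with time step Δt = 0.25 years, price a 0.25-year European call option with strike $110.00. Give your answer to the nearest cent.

CRR parameters: u = e^(σ√Δt) = e^(0.5·√0.25) = 1.2840, d = 1/u = 0.7788
Per-period rate: rΔt = 0.12·0.25 = 0.03, so R = e^0.03 = 1.0305
Risk-neutral probability p = (e^0.03 − 0.7788)/(1.2840 − 0.7788) = 0.2517/0.5052 = 0.4981
Terminal stock prices: S_u = 147.7, S_d = 89.56
Terminal payoffs (S − K): max(37.66, 0) = 37.66, max(-20.44, 0) = 0
Node 0 (S = 115): V_0 = e^(−0.03)·[0.4981·37.6629 + 0.5019·0.0000] = 18.2056

$18.21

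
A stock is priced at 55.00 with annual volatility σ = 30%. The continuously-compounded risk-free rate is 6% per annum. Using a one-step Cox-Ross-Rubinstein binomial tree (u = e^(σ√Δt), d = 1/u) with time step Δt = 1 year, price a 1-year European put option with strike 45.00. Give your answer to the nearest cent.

CRR parameters: u = e^(σ√Δt) = e^(0.3·√1) = 1.3499, d = 1/u = 0.7408
Per-period rate: rΔt = 0.06·1 = 0.06, so R = e^0.06 = 1.0618
Risk-neutral probability p = (e^0.06 − 0.7408)/(1.3499 − 0.7408) = 0.3210/0.6090 = 0.5271
Terminal stock prices: S_u = 74.24, S_d = 40.75
Terminal payoffs (K − S): max(-29.24, 0) = 0, max(4.255, 0) = 4.255
Node 0 (S = 55): V_0 = e^(−0.06)·[0.5271·0.0000 + 0.4729·4.2550] = 1.8951

1.90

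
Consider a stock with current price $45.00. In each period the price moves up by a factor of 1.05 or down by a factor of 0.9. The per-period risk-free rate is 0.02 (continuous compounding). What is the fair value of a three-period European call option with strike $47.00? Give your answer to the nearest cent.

Risk-neutral probability p = (e^0.02 − 0.9)/(1.05 − 0.9) = 0.1202/0.1500 = 0.8013
Terminal stock prices: S_uuu = 52.09, S_uud = 44.65, S_udd = 38.27, S_ddd = 32.81
Terminal payoffs (S − K): max(5.093, 0) = 5.093, max(-2.349, 0) = 0, max(-8.727, 0) = 0, max(-14.19, 0) = 0
Node uu (S = 49.61): V_uu = e^(−0.02)·[0.8013·5.0931 + 0.1987·0.0000] = 4.0005
Node ud (S = 42.52): V_ud = e^(−0.02)·[0.8013·0.0000 + 0.1987·0.0000] = 0.0000
Node dd (S = 36.45): V_dd = e^(−0.02)·[0.8013·0.0000 + 0.1987·0.0000] = 0.0000
Node u (S = 47.25): V_u = e^(−0.02)·[0.8013·4.0005 + 0.1987·0.0000] = 3.1423
Node d (S = 40.5): V_d = e^(−0.02)·[0.8013·0.0000 + 0.1987·0.0000] = 0.0000
Node 0 (S = 45): V_0 = e^(−0.02)·[0.8013·3.1423 + 0.1987·0.0000] = 2.4682

$2.47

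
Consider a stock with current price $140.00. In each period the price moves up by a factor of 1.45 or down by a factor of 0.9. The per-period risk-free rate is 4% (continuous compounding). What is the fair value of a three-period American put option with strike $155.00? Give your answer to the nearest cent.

Risk-neutral probability p = (e^0.04 − 0.9)/(1.45 − 0.9) = 0.1408/0.5500 = 0.2560
Terminal stock prices: S_uuu = 426.8, S_uud = 264.9, S_udd = 164.4, S_ddd = 102.1
Terminal payoffs (K − S): max(-271.8, 0) = 0, max(-109.9, 0) = 0, max(-9.43, 0) = 0, max(52.94, 0) = 52.94
Node uu (S = 294.4): continuation = e^(−0.04)·[0.2560·0.0000 + 0.7440·0.0000] = 0.0000; exercise value = 0.0000 ≤ continuation, so V_uu = 0.0000
Node ud (S = 182.7): continuation = e^(−0.04)·[0.2560·0.0000 + 0.7440·0.0000] = 0.0000; exercise value = 0.0000 ≤ continuation, so V_ud = 0.0000
Node dd (S = 113.4): continuation = e^(−0.04)·[0.2560·0.0000 + 0.7440·52.9400] = 37.8420; exercise value = 41.6000 > continuation, so V_dd = 41.6000 (exercise)
Node u (S = 203): continuation = e^(−0.04)·[0.2560·0.0000 + 0.7440·0.0000] = 0.0000; exercise value = 0.0000 ≤ continuation, so V_u = 0.0000
Node d (S = 126): continuation = e^(−0.04)·[0.2560·0.0000 + 0.7440·41.6000] = 29.7360; exercise value = 29.0000 ≤ continuation, so V_d = 29.7360
Node 0 (S = 140): continuation = e^(−0.04)·[0.2560·0.0000 + 0.7440·29.7360] = 21.2556; exercise value = 15.0000 ≤ continuation, so V_0 = 21.2556

$21.26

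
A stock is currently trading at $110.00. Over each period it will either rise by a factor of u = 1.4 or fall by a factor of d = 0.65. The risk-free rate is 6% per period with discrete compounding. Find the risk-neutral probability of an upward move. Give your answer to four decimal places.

Risk-neutral probability p = (1 + 0.06 − 0.65)/(1.4 − 0.65) = 0.4100/0.7500 = 0.5467

p = 0.5467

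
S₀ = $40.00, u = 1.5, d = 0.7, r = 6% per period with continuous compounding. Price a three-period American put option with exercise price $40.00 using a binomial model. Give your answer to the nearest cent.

Risk-neutral probability p = (e^0.06 − 0.7)/(1.5 − 0.7) = 0.3618/0.8000 = 0.4523
Terminal stock prices: S_uuu = 135, S_uud = 63, S_udd = 29.4, S_ddd = 13.72
Terminal payoffs (K − S): max(-95, 0) = 0, max(-23, 0) = 0, max(10.6, 0) = 10.6, max(26.28, 0) = 26.28
Node uu (S = 90): continuation = e^(−0.06)·[0.4523·0.0000 + 0.5477·0.0000] = 0.0000; exercise value = 0.0000 ≤ continuation, so V_uu = 0.0000
Node ud (S = 42): continuation = e^(−0.06)·[0.4523·0.0000 + 0.5477·10.6000] = 5.4676; exercise value = 0.0000 ≤ continuation, so V_ud = 5.4676
Node dd (S = 19.6): continuation = e^(−0.06)·[0.4523·10.6000 + 0.5477·26.2800] = 18.0706; exercise value = 20.4000 > continuation, so V_dd = 20.4000 (exercise)
Node u (S = 60): continuation = e^(−0.06)·[0.4523·0.0000 + 0.5477·5.4676] = 2.8202; exercise value = 0.0000 ≤ continuation, so V_u = 2.8202
Node d (S = 28): continuation = e^(−0.06)·[0.4523·5.4676 + 0.5477·20.4000] = 12.8514; exercise value = 12.0000 ≤ continuation, so V_d = 12.8514
Node 0 (S = 40): continuation = e^(−0.06)·[0.4523·2.8202 + 0.5477·12.8514] = 7.8302; exercise value = 0.0000 ≤ continuation, so V_0 = 7.8302

$7.83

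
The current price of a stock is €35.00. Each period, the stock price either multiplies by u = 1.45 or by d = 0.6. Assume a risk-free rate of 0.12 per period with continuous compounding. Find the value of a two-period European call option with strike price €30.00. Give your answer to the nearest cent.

Risk-neutral probability p = (e^0.12 − 0.6)/(1.45 − 0.6) = 0.5275/0.8500 = 0.6206
Terminal stock prices: S_uu = 73.59, S_ud = 30.45, S_dd = 12.6
Terminal payoffs (S − K): max(43.59, 0) = 43.59, max(0.45, 0) = 0.45, max(-17.4, 0) = 0
Node u (S = 50.75): V_u = e^(−0.12)·[0.6206·43.5875 + 0.3794·0.4500] = 24.1424
Node d (S = 21): V_d = e^(−0.12)·[0.6206·0.4500 + 0.3794·0.0000] = 0.2477
Node 0 (S = 35): V_0 = e^(−0.12)·[0.6206·24.1424 + 0.3794·0.2477] = 13.3715

€13.37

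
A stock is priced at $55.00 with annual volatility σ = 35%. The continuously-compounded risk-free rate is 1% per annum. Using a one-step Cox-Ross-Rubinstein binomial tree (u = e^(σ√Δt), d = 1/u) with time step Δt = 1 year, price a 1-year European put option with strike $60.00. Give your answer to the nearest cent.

CRR parameters: u = e^(σ√Δt) = e^(0.35·√1) = 1.4191, d = 1/u = 0.7047
Per-period rate: rΔt = 0.01·1 = 0.01, so R = e^0.01 = 1.0101
Risk-neutral probability p = (e^0.01 − 0.7047)/(1.4191 − 0.7047) = 0.3054/0.7144 = 0.4275
Terminal stock prices: S_u = 78.05, S_d = 38.76
Terminal payoffs (K − S): max(-18.05, 0) = 0, max(21.24, 0) = 21.24
Node 0 (S = 55): V_0 = e^(−0.01)·[0.4275·0.0000 + 0.5725·21.2422] = 12.0412

$12.04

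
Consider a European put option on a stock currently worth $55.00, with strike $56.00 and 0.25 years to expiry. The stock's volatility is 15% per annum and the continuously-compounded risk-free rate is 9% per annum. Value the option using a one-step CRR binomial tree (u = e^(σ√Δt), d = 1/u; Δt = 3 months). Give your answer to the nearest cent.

CRR parameters: u = e^(σ√Δt) = e^(0.15·√0.25) = 1.0779, d = 1/u = 0.9277
Per-period rate: rΔt = 0.09·0.25 = 0.0225, so R = e^0.0225 = 1.0228
Risk-neutral probability p = (e^0.0225 − 0.9277)/(1.0779 − 0.9277) = 0.0950/0.1501 = 0.6328
Terminal stock prices: S_u = 59.28, S_d = 51.03
Terminal payoffs (K − S): max(-3.284, 0) = 0, max(4.974, 0) = 4.974
Node 0 (S = 55): V_0 = e^(−0.0225)·[0.6328·0.0000 + 0.3672·4.9741] = 1.7858

$1.79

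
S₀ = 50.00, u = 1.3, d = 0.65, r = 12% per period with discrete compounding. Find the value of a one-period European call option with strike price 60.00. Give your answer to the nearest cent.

Risk-neutral probability p = (1 + 0.12 − 0.65)/(1.3 − 0.65) = 0.4700/0.6500 = 0.7231
Terminal stock prices: S_u = 65, S_d = 32.5
Terminal payoffs (S − K): max(5, 0) = 5, max(-27.5, 0) = 0
Node 0 (S = 50): V_0 = 1/1.12·[0.7231·5.0000 + 0.2769·0.0000] = 3.2280

3.23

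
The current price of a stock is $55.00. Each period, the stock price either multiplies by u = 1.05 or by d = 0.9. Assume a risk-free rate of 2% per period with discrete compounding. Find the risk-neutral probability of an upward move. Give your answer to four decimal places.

p = 0.8000

Risk-neutral probability p = (1 + 0.02 − 0.9)/(1.05 − 0.9) = 0.1200/0.1500 = 0.8000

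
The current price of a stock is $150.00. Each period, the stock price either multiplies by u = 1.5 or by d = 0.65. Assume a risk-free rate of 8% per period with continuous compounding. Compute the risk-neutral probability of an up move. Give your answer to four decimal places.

p = 0.5097

Risk-neutral probability p = (e^0.08 − 0.65)/(1.5 − 0.65) = 0.4333/0.8500 = 0.5097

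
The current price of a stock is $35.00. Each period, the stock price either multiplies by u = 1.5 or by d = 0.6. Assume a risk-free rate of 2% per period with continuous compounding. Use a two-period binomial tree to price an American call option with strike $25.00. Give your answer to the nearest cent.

$14.37

Risk-neutral probability p = (e^0.02 − 0.6)/(1.5 − 0.6) = 0.4202/0.9000 = 0.4669
Terminal stock prices: S_uu = 78.75, S_ud = 31.5, S_dd = 12.6
Terminal payoffs (S − K): max(53.75, 0) = 53.75, max(6.5, 0) = 6.5, max(-12.4, 0) = 0
Node u (S = 52.5): continuation = e^(−0.02)·[0.4669·53.7500 + 0.5331·6.5000] = 27.9950; exercise value = 27.5000 ≤ continuation, so V_u = 27.9950
Node d (S = 21): continuation = e^(−0.02)·[0.4669·6.5000 + 0.5331·0.0000] = 2.9747; exercise value = 0.0000 ≤ continuation, so V_d = 2.9747
Node 0 (S = 35): continuation = e^(−0.02)·[0.4669·27.9950 + 0.5331·2.9747] = 14.3662; exercise value = 10.0000 ≤ continuation, so V_0 = 14.3662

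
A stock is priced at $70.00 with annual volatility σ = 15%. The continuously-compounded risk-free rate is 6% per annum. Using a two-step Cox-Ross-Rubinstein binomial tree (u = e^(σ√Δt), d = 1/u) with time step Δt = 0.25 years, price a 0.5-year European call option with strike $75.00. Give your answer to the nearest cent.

$2.08

CRR parameters: u = e^(σ√Δt) = e^(0.15·√0.25) = 1.0779, d = 1/u = 0.9277
Per-period rate: rΔt = 0.06·0.25 = 0.015, so R = e^0.015 = 1.0151
Risk-neutral probability p = (e^0.015 − 0.9277)/(1.0779 − 0.9277) = 0.0874/0.1501 = 0.5819
Terminal stock prices: S_uu = 81.33, S_ud = 70, S_dd = 60.25
Terminal payoffs (S − K): max(6.328, 0) = 6.328, max(-5, 0) = 0, max(-14.75, 0) = 0
Node u (S = 75.45): V_u = e^(−0.015)·[0.5819·6.3284 + 0.4181·0.0000] = 3.6278
Node d (S = 64.94): V_d = e^(−0.015)·[0.5819·0.0000 + 0.4181·0.0000] = 0.0000
Node 0 (S = 70): V_0 = e^(−0.015)·[0.5819·3.6278 + 0.4181·0.0000] = 2.0796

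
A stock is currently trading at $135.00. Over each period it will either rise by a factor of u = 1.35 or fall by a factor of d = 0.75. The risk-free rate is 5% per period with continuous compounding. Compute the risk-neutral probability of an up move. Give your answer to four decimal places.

p = 0.5021

Risk-neutral probability p = (e^0.05 − 0.75)/(1.35 − 0.75) = 0.3013/0.6000 = 0.5021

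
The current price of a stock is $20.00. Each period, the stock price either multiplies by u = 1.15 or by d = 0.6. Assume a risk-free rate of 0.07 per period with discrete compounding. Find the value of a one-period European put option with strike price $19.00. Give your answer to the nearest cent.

$0.95

Risk-neutral probability p = (1 + 0.07 − 0.6)/(1.15 − 0.6) = 0.4700/0.5500 = 0.8545
Terminal stock prices: S_u = 23, S_d = 12
Terminal payoffs (K − S): max(-4, 0) = 0, max(7, 0) = 7
Node 0 (S = 20): V_0 = 1/1.07·[0.8545·0.0000 + 0.1455·7.0000] = 0.9516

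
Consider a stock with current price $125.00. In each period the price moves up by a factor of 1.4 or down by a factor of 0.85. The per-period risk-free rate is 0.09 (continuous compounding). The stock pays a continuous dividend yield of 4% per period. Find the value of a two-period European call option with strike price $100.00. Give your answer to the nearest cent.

Per-period risk-free factor R = e^0.09 = 1.0942; dividend-adjusted growth = e^(0.09−0.04) = 1.0513.
Risk-neutral probability p = (1.0513 − 0.85)/(1.4 − 0.85) = 0.2013/0.5500 = 0.3659
Terminal stock prices: S_uu = 245, S_ud = 148.8, S_dd = 90.31
Terminal payoffs (S − K): max(145, 0) = 145, max(48.75, 0) = 48.75, max(-9.688, 0) = 0
Node u (S = 175): V_u = e^(−0.09)·[0.3659·145.0000 + 0.6341·48.7500] = 76.7450
Node d (S = 106.2): V_d = e^(−0.09)·[0.3659·48.7500 + 0.6341·0.0000] = 16.3045
Node 0 (S = 125): V_0 = e^(−0.09)·[0.3659·76.7450 + 0.6341·16.3045] = 35.1156

$35.12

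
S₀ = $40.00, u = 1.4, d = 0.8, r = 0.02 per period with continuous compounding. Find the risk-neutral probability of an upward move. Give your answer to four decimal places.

Risk-neutral probability p = (e^0.02 − 0.8)/(1.4 − 0.8) = 0.2202/0.6000 = 0.3670

p = 0.3670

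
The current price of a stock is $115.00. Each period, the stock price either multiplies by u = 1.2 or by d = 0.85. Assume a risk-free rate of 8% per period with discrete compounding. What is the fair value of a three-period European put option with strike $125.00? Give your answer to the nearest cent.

$6.39

Risk-neutral probability p = (1 + 0.08 − 0.85)/(1.2 − 0.85) = 0.2300/0.3500 = 0.6571
Terminal stock prices: S_uuu = 198.7, S_uud = 140.8, S_udd = 99.7, S_ddd = 70.62
Terminal payoffs (K − S): max(-73.72, 0) = 0, max(-15.76, 0) = 0, max(25.3, 0) = 25.3, max(54.38, 0) = 54.38
Node uu (S = 165.6): V_uu = 1/1.08·[0.6571·0.0000 + 0.3429·0.0000] = 0.0000
Node ud (S = 117.3): V_ud = 1/1.08·[0.6571·0.0000 + 0.3429·25.2950] = 8.0302
Node dd (S = 83.09): V_dd = 1/1.08·[0.6571·25.2950 + 0.3429·54.3756] = 32.6532
Node u (S = 138): V_u = 1/1.08·[0.6571·0.0000 + 0.3429·8.0302] = 2.5493
Node d (S = 97.75): V_d = 1/1.08·[0.6571·8.0302 + 0.3429·32.6532] = 15.2522
Node 0 (S = 115): V_0 = 1/1.08·[0.6571·2.5493 + 0.3429·15.2522] = 6.3931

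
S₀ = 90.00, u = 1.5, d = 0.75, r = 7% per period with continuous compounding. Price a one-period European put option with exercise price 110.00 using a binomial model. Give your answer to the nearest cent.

Risk-neutral probability p = (e^0.07 − 0.75)/(1.5 − 0.75) = 0.3225/0.7500 = 0.4300
Terminal stock prices: S_u = 135, S_d = 67.5
Terminal payoffs (K − S): max(-25, 0) = 0, max(42.5, 0) = 42.5
Node 0 (S = 90): V_0 = e^(−0.07)·[0.4300·0.0000 + 0.5700·42.5000] = 22.5868

22.59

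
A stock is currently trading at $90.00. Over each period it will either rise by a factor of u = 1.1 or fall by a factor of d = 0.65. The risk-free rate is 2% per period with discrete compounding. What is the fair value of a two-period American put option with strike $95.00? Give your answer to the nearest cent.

Risk-neutral probability p = (1 + 0.02 − 0.65)/(1.1 − 0.65) = 0.3700/0.4500 = 0.8222
Terminal stock prices: S_uu = 108.9, S_ud = 64.35, S_dd = 38.03
Terminal payoffs (K − S): max(-13.9, 0) = 0, max(30.65, 0) = 30.65, max(56.97, 0) = 56.97
Node u (S = 99): continuation = 1/1.02·[0.8222·0.0000 + 0.1778·30.6500] = 5.3420; exercise value = 0.0000 ≤ continuation, so V_u = 5.3420
Node d (S = 58.5): continuation = 1/1.02·[0.8222·30.6500 + 0.1778·56.9750] = 34.6373; exercise value = 36.5000 > continuation, so V_d = 36.5000 (exercise)
Node 0 (S = 90): continuation = 1/1.02·[0.8222·5.3420 + 0.1778·36.5000] = 10.6679; exercise value = 5.0000 ≤ continuation, so V_0 = 10.6679

$10.67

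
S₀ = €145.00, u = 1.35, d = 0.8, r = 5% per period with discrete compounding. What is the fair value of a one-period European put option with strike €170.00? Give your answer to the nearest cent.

€28.05

Risk-neutral probability p = (1 + 0.05 − 0.8)/(1.35 − 0.8) = 0.2500/0.5500 = 0.4545
Terminal stock prices: S_u = 195.8, S_d = 116
Terminal payoffs (K − S): max(-25.75, 0) = 0, max(54, 0) = 54
Node 0 (S = 145): V_0 = 1/1.05·[0.4545·0.0000 + 0.5455·54.0000] = 28.0519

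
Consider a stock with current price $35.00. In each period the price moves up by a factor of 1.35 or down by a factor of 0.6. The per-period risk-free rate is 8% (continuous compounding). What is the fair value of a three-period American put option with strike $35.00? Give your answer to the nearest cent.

Risk-neutral probability p = (e^0.08 − 0.6)/(1.35 − 0.6) = 0.4833/0.7500 = 0.6444
Terminal stock prices: S_uuu = 86.11, S_uud = 38.27, S_udd = 17.01, S_ddd = 7.56
Terminal payoffs (K − S): max(-51.11, 0) = 0, max(-3.273, 0) = 0, max(17.99, 0) = 17.99, max(27.44, 0) = 27.44
Node uu (S = 63.79): continuation = e^(−0.08)·[0.6444·0.0000 + 0.3556·0.0000] = 0.0000; exercise value = 0.0000 ≤ continuation, so V_uu = 0.0000
Node ud (S = 28.35): continuation = e^(−0.08)·[0.6444·0.0000 + 0.3556·17.9900] = 5.9057; exercise value = 6.6500 > continuation, so V_ud = 6.6500 (exercise)
Node dd (S = 12.6): continuation = e^(−0.08)·[0.6444·17.9900 + 0.3556·27.4400] = 19.7091; exercise value = 22.4000 > continuation, so V_dd = 22.4000 (exercise)
Node u (S = 47.25): continuation = e^(−0.08)·[0.6444·0.0000 + 0.3556·6.6500] = 2.1830; exercise value = 0.0000 ≤ continuation, so V_u = 2.1830
Node d (S = 21): continuation = e^(−0.08)·[0.6444·6.6500 + 0.3556·22.4000] = 11.3091; exercise value = 14.0000 > continuation, so V_d = 14.0000 (exercise)
Node 0 (S = 35): continuation = e^(−0.08)·[0.6444·2.1830 + 0.3556·14.0000] = 5.8944; exercise value = 0.0000 ≤ continuation, so V_0 = 5.8944

$5.89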